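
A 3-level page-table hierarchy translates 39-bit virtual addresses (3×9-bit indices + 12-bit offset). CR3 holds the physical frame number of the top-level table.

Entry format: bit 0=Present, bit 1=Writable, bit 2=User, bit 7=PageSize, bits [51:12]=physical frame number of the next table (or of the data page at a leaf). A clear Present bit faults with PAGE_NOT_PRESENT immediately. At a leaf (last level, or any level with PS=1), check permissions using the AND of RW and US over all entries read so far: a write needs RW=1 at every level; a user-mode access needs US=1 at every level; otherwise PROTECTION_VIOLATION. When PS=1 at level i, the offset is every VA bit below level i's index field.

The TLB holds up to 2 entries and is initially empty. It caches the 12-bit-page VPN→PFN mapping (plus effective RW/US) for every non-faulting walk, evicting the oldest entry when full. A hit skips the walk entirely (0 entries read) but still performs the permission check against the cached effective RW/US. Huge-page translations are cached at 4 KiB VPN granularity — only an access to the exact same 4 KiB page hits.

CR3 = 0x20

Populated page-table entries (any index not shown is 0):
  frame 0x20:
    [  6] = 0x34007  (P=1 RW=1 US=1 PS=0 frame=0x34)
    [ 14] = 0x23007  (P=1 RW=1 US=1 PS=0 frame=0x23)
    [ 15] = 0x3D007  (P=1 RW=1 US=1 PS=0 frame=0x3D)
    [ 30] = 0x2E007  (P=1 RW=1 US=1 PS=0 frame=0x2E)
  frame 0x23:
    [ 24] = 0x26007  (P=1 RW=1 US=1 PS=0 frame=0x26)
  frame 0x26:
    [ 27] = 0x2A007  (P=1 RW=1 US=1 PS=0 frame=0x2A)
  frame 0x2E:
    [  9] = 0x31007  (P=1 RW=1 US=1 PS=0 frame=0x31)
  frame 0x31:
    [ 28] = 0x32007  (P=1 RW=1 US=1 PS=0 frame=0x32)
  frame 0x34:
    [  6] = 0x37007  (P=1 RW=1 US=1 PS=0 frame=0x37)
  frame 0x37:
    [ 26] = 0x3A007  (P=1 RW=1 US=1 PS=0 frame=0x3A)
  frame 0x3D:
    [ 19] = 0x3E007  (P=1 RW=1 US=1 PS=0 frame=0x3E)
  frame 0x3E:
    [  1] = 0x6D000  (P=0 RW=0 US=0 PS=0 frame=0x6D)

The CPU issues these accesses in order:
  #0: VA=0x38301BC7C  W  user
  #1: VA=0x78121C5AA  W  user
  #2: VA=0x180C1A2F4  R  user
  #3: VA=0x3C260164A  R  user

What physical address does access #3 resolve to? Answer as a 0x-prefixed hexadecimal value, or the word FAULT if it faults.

Walk each access:
#0 VA=0x38301BC7C (w,user):
  [0] read 0x20 idx=14: raw=0x23007 flags P=1 W=1 U=1 S=0
  [1] read 0x23 idx=24: raw=0x26007 flags P=1 W=1 U=1 S=0
  [2] read 0x26 idx=27: raw=0x2A007 flags P=1 W=1 U=1 S=0
  ✓ 0x2AC7C  — 3 lookups
#1 VA=0x78121C5AA (w,user):
  [0] read 0x20 idx=30: raw=0x2E007 flags P=1 W=1 U=1 S=0
  [1] read 0x2E idx=9: raw=0x31007 flags P=1 W=1 U=1 S=0
  [2] read 0x31 idx=28: raw=0x32007 flags P=1 W=1 U=1 S=0
  ✓ 0x325AA  — 3 lookups
#2 VA=0x180C1A2F4 (r,user):
  [0] read 0x20 idx=6: raw=0x34007 flags P=1 W=1 U=1 S=0
  [1] read 0x34 idx=6: raw=0x37007 flags P=1 W=1 U=1 S=0
  [2] read 0x37 idx=26: raw=0x3A007 flags P=1 W=1 U=1 S=0
  ✓ 0x3A2F4  — 3 lookups
#3 VA=0x3C260164A (r,user):
  [0] read 0x20 idx=15: raw=0x3D007 flags P=1 W=1 U=1 S=0
  [1] read 0x3D idx=19: raw=0x3E007 flags P=1 W=1 U=1 S=0
  [2] read 0x3E idx=1: raw=0x6D000 flags P=0 W=0 U=0 S=0
  → PAGE_NOT_PRESENT  (3 entries read)

Access #3 PA: FAULT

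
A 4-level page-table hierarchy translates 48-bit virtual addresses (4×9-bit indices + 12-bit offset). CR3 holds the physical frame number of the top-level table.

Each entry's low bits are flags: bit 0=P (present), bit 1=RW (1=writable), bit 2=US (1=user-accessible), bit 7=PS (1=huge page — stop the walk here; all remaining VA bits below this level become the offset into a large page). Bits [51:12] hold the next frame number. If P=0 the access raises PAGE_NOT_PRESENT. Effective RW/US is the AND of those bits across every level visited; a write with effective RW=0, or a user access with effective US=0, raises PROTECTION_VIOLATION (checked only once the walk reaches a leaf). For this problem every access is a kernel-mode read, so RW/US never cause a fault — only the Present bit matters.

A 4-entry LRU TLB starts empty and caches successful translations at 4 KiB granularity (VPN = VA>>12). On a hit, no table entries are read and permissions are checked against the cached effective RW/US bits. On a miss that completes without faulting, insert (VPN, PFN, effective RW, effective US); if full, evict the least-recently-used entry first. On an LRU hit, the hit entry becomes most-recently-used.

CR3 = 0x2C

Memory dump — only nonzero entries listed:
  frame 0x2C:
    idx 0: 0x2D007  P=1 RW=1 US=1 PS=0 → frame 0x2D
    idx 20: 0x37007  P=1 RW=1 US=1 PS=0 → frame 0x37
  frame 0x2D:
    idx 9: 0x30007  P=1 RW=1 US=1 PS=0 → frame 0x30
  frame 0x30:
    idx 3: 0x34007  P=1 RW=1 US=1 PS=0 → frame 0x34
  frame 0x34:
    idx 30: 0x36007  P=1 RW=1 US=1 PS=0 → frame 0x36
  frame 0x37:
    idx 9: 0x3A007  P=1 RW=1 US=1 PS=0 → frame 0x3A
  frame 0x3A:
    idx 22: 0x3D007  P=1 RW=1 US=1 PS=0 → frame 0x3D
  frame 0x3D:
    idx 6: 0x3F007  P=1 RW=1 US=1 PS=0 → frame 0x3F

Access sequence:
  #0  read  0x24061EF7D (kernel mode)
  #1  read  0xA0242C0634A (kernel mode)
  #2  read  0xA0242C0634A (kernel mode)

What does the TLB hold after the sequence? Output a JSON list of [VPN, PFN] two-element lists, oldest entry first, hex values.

Trace:
#0 VA=0x24061EF7D (r,kernel):
  L0 @0x2C[0] → 0x2D007  P=1,RW=1,US=1,PS=0
  L1 @0x2D[9] → 0x30007  P=1,RW=1,US=1,PS=0
  L2 @0x30[3] → 0x34007  P=1,RW=1,US=1,PS=0
  L3 @0x34[30] → 0x36007  P=1,RW=1,US=1,PS=0
  ✓ 0x36F7D  — 4 lookups
#1 VA=0xA0242C0634A (r,kernel):
  L0 @0x2C[20] → 0x37007  P=1,RW=1,US=1,PS=0
  L1 @0x37[9] → 0x3A007  P=1,RW=1,US=1,PS=0
  L2 @0x3A[22] → 0x3D007  P=1,RW=1,US=1,PS=0
  L3 @0x3D[6] → 0x3F007  P=1,RW=1,US=1,PS=0
  ✓ 0x3F34A  — 4 lookups
#2 VA=0xA0242C0634A (r,kernel):
  TLB hit vpn=0xA0242C06 → PA=0x3F34A

TLB: [["0x24061E", "0x36"], ["0xA0242C06", "0x3F"]]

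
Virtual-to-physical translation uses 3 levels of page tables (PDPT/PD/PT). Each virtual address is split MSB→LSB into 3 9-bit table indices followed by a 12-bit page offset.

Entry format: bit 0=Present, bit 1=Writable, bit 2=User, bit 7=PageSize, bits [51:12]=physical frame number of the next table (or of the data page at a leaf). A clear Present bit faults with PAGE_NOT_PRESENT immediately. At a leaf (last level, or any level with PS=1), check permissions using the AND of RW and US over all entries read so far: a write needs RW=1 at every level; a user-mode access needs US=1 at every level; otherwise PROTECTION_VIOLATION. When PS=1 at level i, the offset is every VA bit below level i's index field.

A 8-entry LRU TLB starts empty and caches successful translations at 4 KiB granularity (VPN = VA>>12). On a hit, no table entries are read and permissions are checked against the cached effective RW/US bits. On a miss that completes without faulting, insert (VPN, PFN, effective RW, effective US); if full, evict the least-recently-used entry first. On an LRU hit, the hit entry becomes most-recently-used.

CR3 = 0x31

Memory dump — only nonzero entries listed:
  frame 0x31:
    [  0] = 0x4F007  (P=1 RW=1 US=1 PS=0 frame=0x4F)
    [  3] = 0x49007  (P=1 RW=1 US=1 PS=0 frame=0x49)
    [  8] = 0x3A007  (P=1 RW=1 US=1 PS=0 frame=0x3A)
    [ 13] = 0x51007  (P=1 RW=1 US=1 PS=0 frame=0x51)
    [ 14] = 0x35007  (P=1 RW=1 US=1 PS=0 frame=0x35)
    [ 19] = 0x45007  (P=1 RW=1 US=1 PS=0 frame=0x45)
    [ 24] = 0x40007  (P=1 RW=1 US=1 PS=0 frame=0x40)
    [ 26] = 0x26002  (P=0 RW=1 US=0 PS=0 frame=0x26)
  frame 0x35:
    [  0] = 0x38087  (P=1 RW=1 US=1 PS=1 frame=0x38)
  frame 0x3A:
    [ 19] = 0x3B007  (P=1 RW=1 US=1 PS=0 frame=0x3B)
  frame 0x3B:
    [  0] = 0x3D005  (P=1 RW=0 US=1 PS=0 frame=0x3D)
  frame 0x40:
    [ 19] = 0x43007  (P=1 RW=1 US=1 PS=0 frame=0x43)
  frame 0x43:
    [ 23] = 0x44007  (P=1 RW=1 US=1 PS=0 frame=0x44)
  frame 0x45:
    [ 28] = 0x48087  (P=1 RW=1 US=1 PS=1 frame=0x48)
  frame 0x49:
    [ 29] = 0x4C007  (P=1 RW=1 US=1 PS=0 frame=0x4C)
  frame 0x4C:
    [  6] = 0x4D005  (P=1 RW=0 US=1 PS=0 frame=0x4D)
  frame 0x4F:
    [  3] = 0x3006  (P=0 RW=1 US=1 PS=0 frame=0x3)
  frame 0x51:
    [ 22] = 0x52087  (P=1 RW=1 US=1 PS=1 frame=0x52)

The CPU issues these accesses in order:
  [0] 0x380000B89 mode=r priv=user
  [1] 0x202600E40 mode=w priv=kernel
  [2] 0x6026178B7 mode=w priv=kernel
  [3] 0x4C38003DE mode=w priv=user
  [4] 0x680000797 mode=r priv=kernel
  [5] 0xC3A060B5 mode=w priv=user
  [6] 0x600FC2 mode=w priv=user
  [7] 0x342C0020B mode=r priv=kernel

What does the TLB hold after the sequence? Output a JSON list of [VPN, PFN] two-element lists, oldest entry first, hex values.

Walk each access:
#0 VA=0x380000B89 (r,user):
  lvl0: tbl 0x31, slot 14 ⇒ 0x35007 (P1/RW1/US1/PS0)
  lvl1: tbl 0x35, slot 0 ⇒ 0x38087 (P1/RW1/US1/PS1)
  → PA=0x38B89 (huge @L1)  (2 entries read)
#1 VA=0x202600E40 (w,kernel):
  lvl0: tbl 0x31, slot 8 ⇒ 0x3A007 (P1/RW1/US1/PS0)
  lvl1: tbl 0x3A, slot 19 ⇒ 0x3B007 (P1/RW1/US1/PS0)
  lvl2: tbl 0x3B, slot 0 ⇒ 0x3D005 (P1/RW0/US1/PS0)
  ✗ PROTECTION_VIOLATION  [3 reads]
#2 VA=0x6026178B7 (w,kernel):
  lvl0: tbl 0x31, slot 24 ⇒ 0x40007 (P1/RW1/US1/PS0)
  lvl1: tbl 0x40, slot 19 ⇒ 0x43007 (P1/RW1/US1/PS0)
  lvl2: tbl 0x43, slot 23 ⇒ 0x44007 (P1/RW1/US1/PS0)
  → PA=0x448B7  (3 entries read)
#3 VA=0x4C38003DE (w,user):
  lvl0: tbl 0x31, slot 19 ⇒ 0x45007 (P1/RW1/US1/PS0)
  lvl1: tbl 0x45, slot 28 ⇒ 0x48087 (P1/RW1/US1/PS1)
  → PA=0x483DE (huge @L1)  (2 entries read)
#4 VA=0x680000797 (r,kernel):
  lvl0: tbl 0x31, slot 26 ⇒ 0x26002 (P0/RW1/US0/PS0)
  ✗ PAGE_NOT_PRESENT  [1 reads]
#5 VA=0xC3A060B5 (w,user):
  lvl0: tbl 0x31, slot 3 ⇒ 0x49007 (P1/RW1/US1/PS0)
  lvl1: tbl 0x49, slot 29 ⇒ 0x4C007 (P1/RW1/US1/PS0)
  lvl2: tbl 0x4C, slot 6 ⇒ 0x4D005 (P1/RW0/US1/PS0)
  ✗ PROTECTION_VIOLATION  [3 reads]
#6 VA=0x600FC2 (w,user):
  lvl0: tbl 0x31, slot 0 ⇒ 0x4F007 (P1/RW1/US1/PS0)
  lvl1: tbl 0x4F, slot 3 ⇒ 0x3006 (P0/RW1/US1/PS0)
  ✗ PAGE_NOT_PRESENT  [2 reads]
#7 VA=0x342C0020B (r,kernel):
  lvl0: tbl 0x31, slot 13 ⇒ 0x51007 (P1/RW1/US1/PS0)
  lvl1: tbl 0x51, slot 22 ⇒ 0x52087 (P1/RW1/US1/PS1)
  → PA=0x5220B (huge @L1)  (2 entries read)

TLB: [["0x380000", "0x38"], ["0x602617", "0x44"], ["0x4C3800", "0x48"], ["0x342C00", "0x52"]]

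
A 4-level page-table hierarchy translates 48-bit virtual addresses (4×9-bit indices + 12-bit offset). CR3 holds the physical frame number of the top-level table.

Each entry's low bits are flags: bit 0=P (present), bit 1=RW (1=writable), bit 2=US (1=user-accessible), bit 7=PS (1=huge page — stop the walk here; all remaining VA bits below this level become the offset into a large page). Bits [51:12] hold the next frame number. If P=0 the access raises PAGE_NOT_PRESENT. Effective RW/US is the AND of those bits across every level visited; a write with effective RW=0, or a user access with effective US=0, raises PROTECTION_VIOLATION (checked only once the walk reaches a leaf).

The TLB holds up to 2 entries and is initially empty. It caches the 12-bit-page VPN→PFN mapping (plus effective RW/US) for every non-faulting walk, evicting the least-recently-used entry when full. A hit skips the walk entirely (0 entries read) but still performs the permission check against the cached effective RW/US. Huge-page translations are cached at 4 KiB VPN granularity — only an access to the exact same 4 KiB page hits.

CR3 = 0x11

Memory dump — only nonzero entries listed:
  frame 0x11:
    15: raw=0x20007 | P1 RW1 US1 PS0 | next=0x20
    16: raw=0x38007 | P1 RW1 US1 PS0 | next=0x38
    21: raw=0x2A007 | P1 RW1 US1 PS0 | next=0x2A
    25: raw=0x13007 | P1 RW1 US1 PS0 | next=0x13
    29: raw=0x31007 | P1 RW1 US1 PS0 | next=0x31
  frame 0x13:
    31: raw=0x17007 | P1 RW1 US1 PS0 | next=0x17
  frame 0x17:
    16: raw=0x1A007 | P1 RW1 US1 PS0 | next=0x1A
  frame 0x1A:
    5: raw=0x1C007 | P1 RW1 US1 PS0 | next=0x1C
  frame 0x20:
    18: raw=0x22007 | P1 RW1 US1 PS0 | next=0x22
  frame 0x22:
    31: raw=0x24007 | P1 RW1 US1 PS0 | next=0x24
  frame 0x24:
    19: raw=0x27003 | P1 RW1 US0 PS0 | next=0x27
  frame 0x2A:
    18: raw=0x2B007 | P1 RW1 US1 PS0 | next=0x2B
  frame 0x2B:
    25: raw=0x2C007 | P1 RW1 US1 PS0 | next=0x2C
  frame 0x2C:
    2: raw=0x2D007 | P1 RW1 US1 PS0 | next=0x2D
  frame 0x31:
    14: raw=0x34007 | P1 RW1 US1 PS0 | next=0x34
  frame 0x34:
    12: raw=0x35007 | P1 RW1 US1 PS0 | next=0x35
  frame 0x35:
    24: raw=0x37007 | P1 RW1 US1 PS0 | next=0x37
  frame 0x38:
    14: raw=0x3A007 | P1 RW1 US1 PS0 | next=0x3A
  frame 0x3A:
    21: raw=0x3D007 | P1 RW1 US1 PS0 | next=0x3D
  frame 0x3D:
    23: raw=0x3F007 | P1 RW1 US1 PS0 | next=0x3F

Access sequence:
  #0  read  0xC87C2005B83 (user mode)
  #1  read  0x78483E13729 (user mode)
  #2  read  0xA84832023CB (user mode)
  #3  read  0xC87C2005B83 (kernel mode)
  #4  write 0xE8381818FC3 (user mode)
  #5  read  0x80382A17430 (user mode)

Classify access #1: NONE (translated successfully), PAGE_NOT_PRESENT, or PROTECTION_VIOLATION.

Trace:
#0 VA=0xC87C2005B83 (r,user):
  L0 @0x11[25] → 0x13007  P=1,RW=1,US=1,PS=0
  L1 @0x13[31] → 0x17007  P=1,RW=1,US=1,PS=0
  L2 @0x17[16] → 0x1A007  P=1,RW=1,US=1,PS=0
  L3 @0x1A[5] → 0x1C007  P=1,RW=1,US=1,PS=0
  ⇒ phys 0x1CB83  [4 reads]
#1 VA=0x78483E13729 (r,user):
  L0 @0x11[15] → 0x20007  P=1,RW=1,US=1,PS=0
  L1 @0x20[18] → 0x22007  P=1,RW=1,US=1,PS=0
  L2 @0x22[31] → 0x24007  P=1,RW=1,US=1,PS=0
  L3 @0x24[19] → 0x27003  P=1,RW=1,US=0,PS=0
  → PROTECTION_VIOLATION  (4 entries read)
#2 VA=0xA84832023CB (r,user):
  L0 @0x11[21] → 0x2A007  P=1,RW=1,US=1,PS=0
  L1 @0x2A[18] → 0x2B007  P=1,RW=1,US=1,PS=0
  L2 @0x2B[25] → 0x2C007  P=1,RW=1,US=1,PS=0
  L3 @0x2C[2] → 0x2D007  P=1,RW=1,US=1,PS=0
  ⇒ phys 0x2D3CB  [4 reads]
#3 VA=0xC87C2005B83 (r,kernel):
  TLB hit vpn=0xC87C2005 → PA=0x1CB83
#4 VA=0xE8381818FC3 (w,user):
  L0 @0x11[29] → 0x31007  P=1,RW=1,US=1,PS=0
  L1 @0x31[14] → 0x34007  P=1,RW=1,US=1,PS=0
  L2 @0x34[12] → 0x35007  P=1,RW=1,US=1,PS=0
  L3 @0x35[24] → 0x37007  P=1,RW=1,US=1,PS=0
  ⇒ phys 0x37FC3  [4 reads]
#5 VA=0x80382A17430 (r,user):
  L0 @0x11[16] → 0x38007  P=1,RW=1,US=1,PS=0
  L1 @0x38[14] → 0x3A007  P=1,RW=1,US=1,PS=0
  L2 @0x3A[21] → 0x3D007  P=1,RW=1,US=1,PS=0
  L3 @0x3D[23] → 0x3F007  P=1,RW=1,US=1,PS=0
  ⇒ phys 0x3F430  [4 reads]

Access #1 fault: PROTECTION_VIOLATION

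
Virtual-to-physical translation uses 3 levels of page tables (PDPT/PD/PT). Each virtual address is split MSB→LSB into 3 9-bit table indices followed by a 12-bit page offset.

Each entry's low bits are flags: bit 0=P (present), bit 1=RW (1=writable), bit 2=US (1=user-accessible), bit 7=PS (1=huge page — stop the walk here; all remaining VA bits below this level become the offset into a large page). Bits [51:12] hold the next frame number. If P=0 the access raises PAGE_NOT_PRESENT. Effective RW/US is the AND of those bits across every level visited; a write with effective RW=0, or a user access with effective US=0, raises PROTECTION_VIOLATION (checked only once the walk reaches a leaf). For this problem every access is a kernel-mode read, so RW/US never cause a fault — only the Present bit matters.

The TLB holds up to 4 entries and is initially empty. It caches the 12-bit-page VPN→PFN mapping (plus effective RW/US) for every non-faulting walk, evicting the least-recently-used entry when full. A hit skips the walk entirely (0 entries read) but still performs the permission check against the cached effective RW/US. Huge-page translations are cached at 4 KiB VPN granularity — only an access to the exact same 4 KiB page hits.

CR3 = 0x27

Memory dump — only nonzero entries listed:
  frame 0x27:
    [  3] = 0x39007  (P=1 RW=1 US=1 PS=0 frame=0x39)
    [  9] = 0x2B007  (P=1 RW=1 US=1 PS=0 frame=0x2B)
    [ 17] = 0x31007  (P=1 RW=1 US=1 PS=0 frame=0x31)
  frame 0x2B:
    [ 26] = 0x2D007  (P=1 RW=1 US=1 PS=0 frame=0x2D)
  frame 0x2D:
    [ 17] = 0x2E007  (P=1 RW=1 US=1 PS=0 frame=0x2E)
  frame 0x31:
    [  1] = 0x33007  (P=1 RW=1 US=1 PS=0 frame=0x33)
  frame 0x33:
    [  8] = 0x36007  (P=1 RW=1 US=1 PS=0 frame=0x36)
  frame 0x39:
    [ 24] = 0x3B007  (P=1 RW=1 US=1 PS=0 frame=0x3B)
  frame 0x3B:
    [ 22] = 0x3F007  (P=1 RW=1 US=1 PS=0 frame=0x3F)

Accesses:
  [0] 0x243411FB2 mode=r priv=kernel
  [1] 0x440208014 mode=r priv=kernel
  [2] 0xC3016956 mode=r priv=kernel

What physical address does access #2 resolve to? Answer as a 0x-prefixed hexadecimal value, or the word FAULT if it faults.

Per-access translation:
#0 VA=0x243411FB2 (r,kernel):
  L0: frame=0x27 idx=9 entry=0x2B007 [P=1 RW=1 US=1 PS=0]
  L1: frame=0x2B idx=26 entry=0x2D007 [P=1 RW=1 US=1 PS=0]
  L2: frame=0x2D idx=17 entry=0x2E007 [P=1 RW=1 US=1 PS=0]
  ⇒ phys 0x2EFB2  [3 reads]
#1 VA=0x440208014 (r,kernel):
  L0: frame=0x27 idx=17 entry=0x31007 [P=1 RW=1 US=1 PS=0]
  L1: frame=0x31 idx=1 entry=0x33007 [P=1 RW=1 US=1 PS=0]
  L2: frame=0x33 idx=8 entry=0x36007 [P=1 RW=1 US=1 PS=0]
  ⇒ phys 0x36014  [3 reads]
#2 VA=0xC3016956 (r,kernel):
  L0: frame=0x27 idx=3 entry=0x39007 [P=1 RW=1 US=1 PS=0]
  L1: frame=0x39 idx=24 entry=0x3B007 [P=1 RW=1 US=1 PS=0]
  L2: frame=0x3B idx=22 entry=0x3F007 [P=1 RW=1 US=1 PS=0]
  ⇒ phys 0x3F956  [3 reads]

Access #2 PA: 0x3F956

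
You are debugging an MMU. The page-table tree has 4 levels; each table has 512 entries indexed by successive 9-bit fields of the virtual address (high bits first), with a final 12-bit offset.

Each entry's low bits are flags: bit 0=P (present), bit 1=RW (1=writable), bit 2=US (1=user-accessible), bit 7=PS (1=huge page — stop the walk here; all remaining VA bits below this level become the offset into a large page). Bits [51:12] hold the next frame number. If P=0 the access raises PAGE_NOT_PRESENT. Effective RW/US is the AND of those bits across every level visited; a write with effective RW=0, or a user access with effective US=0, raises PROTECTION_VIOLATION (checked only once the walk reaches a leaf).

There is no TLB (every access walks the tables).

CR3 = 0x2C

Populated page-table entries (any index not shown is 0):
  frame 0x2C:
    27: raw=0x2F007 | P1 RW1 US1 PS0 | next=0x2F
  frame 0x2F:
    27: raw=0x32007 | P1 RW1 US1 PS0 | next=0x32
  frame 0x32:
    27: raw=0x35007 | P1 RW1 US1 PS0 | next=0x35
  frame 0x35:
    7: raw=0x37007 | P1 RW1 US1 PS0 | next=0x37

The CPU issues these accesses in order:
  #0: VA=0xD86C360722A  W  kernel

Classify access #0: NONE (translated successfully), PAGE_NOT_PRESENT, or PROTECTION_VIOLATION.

Trace:
#0 VA=0xD86C360722A (w,kernel):
  [0] read 0x2C idx=27: raw=0x2F007 flags P=1 W=1 U=1 S=0
  [1] read 0x2F idx=27: raw=0x32007 flags P=1 W=1 U=1 S=0
  [2] read 0x32 idx=27: raw=0x35007 flags P=1 W=1 U=1 S=0
  [3] read 0x35 idx=7: raw=0x37007 flags P=1 W=1 U=1 S=0
  ✓ 0x3722A  — 4 lookups

Access #0 fault: NONE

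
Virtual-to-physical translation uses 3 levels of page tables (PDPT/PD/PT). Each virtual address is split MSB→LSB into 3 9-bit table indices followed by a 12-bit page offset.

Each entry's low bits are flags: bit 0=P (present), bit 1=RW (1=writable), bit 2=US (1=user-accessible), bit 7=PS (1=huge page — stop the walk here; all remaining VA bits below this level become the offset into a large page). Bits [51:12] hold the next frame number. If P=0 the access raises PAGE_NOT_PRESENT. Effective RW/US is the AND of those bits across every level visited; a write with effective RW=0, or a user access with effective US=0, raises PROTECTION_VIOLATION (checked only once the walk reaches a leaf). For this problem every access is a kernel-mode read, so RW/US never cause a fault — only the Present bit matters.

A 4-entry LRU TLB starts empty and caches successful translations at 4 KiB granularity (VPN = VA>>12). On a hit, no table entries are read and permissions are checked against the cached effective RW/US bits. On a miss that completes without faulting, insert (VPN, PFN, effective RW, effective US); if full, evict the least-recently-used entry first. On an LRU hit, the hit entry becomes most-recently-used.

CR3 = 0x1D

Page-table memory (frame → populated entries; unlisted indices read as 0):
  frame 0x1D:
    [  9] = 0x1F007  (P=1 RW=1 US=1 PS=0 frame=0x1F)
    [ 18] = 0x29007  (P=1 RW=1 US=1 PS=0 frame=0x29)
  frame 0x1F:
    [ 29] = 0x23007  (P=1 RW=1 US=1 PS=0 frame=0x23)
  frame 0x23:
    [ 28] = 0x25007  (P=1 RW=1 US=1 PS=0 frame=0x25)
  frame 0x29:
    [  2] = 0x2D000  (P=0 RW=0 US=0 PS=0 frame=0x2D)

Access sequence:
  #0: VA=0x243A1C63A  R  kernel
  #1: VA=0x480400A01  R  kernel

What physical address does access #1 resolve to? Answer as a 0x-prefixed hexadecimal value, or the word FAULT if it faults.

Per-access translation:
#0 VA=0x243A1C63A (r,kernel):
  L0: frame=0x1D idx=9 entry=0x1F007 [P=1 RW=1 US=1 PS=0]
  L1: frame=0x1F idx=29 entry=0x23007 [P=1 RW=1 US=1 PS=0]
  L2: frame=0x23 idx=28 entry=0x25007 [P=1 RW=1 US=1 PS=0]
  ⇒ phys 0x2563A  [3 reads]
#1 VA=0x480400A01 (r,kernel):
  L0: frame=0x1D idx=18 entry=0x29007 [P=1 RW=1 US=1 PS=0]
  L1: frame=0x29 idx=2 entry=0x2D000 [P=0 RW=0 US=0 PS=0]
  ⇒ fault: PAGE_NOT_PRESENT  — 2 lookups

Access #1 PA: FAULT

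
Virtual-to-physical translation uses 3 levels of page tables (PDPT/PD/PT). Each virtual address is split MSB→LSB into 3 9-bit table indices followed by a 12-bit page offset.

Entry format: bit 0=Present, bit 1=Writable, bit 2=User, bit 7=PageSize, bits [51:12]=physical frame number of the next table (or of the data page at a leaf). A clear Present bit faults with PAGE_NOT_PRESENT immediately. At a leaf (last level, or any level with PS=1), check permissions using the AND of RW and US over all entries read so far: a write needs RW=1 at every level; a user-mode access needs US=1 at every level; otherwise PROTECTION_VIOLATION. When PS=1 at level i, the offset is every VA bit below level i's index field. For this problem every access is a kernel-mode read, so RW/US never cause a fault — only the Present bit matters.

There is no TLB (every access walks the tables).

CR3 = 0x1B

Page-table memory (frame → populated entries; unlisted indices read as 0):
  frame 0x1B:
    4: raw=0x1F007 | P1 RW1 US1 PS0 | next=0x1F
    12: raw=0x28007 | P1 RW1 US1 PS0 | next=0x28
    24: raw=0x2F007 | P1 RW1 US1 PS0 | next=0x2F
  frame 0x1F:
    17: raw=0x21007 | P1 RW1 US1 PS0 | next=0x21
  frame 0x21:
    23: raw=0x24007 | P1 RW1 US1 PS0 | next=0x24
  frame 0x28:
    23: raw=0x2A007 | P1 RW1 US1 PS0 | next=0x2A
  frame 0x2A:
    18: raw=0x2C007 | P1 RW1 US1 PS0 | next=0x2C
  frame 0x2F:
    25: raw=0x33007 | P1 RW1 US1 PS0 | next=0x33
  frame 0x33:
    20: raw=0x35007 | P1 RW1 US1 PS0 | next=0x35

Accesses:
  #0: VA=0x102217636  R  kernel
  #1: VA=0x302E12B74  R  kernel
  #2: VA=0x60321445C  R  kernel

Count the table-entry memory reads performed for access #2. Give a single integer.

Walk each access:
#0 VA=0x102217636 (r,kernel):
  lvl0: tbl 0x1B, slot 4 ⇒ 0x1F007 (P1/RW1/US1/PS0)
  lvl1: tbl 0x1F, slot 17 ⇒ 0x21007 (P1/RW1/US1/PS0)
  lvl2: tbl 0x21, slot 23 ⇒ 0x24007 (P1/RW1/US1/PS0)
  ✓ 0x24636  — 3 lookups
#1 VA=0x302E12B74 (r,kernel):
  lvl0: tbl 0x1B, slot 12 ⇒ 0x28007 (P1/RW1/US1/PS0)
  lvl1: tbl 0x28, slot 23 ⇒ 0x2A007 (P1/RW1/US1/PS0)
  lvl2: tbl 0x2A, slot 18 ⇒ 0x2C007 (P1/RW1/US1/PS0)
  ✓ 0x2CB74  — 3 lookups
#2 VA=0x60321445C (r,kernel):
  lvl0: tbl 0x1B, slot 24 ⇒ 0x2F007 (P1/RW1/US1/PS0)
  lvl1: tbl 0x2F, slot 25 ⇒ 0x33007 (P1/RW1/US1/PS0)
  lvl2: tbl 0x33, slot 20 ⇒ 0x35007 (P1/RW1/US1/PS0)
  ✓ 0x3545C  — 3 lookups

Entries read for #2: 3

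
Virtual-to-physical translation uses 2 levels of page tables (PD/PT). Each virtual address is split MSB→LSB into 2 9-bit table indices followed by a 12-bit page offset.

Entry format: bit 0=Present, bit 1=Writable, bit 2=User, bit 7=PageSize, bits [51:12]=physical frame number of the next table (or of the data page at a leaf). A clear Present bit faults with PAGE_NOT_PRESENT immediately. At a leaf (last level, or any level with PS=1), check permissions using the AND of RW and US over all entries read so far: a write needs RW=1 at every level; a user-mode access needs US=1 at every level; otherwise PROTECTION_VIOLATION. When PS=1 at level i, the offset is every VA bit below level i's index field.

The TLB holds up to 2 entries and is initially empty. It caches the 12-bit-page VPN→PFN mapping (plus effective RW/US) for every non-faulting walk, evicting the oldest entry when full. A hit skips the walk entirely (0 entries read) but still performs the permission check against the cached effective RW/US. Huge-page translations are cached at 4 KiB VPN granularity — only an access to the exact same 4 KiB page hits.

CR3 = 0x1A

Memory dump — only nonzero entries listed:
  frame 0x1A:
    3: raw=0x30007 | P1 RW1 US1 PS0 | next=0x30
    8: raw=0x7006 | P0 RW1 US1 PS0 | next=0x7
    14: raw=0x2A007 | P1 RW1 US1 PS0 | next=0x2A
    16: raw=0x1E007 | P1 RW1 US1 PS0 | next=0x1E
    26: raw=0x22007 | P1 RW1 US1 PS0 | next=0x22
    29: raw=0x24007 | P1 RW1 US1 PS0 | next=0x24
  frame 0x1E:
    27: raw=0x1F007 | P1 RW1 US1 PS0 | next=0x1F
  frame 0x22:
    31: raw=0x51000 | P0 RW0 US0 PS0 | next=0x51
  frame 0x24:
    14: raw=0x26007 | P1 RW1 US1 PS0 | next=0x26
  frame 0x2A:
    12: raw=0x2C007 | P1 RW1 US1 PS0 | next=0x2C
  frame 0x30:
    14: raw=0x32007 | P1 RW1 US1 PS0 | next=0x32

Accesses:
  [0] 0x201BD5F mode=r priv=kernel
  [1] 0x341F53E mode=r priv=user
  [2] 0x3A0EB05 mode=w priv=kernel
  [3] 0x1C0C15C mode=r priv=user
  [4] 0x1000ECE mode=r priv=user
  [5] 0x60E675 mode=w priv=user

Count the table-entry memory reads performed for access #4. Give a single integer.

Walk each access:
#0 VA=0x201BD5F (r,kernel):
  [0] read 0x1A idx=16: raw=0x1E007 flags P=1 W=1 U=1 S=0
  [1] read 0x1E idx=27: raw=0x1F007 flags P=1 W=1 U=1 S=0
  → PA=0x1FD5F  (2 entries read)
#1 VA=0x341F53E (r,user):
  [0] read 0x1A idx=26: raw=0x22007 flags P=1 W=1 U=1 S=0
  [1] read 0x22 idx=31: raw=0x51000 flags P=0 W=0 U=0 S=0
  ✗ PAGE_NOT_PRESENT  [2 reads]
#2 VA=0x3A0EB05 (w,kernel):
  [0] read 0x1A idx=29: raw=0x24007 flags P=1 W=1 U=1 S=0
  [1] read 0x24 idx=14: raw=0x26007 flags P=1 W=1 U=1 S=0
  → PA=0x26B05  (2 entries read)
#3 VA=0x1C0C15C (r,user):
  [0] read 0x1A idx=14: raw=0x2A007 flags P=1 W=1 U=1 S=0
  [1] read 0x2A idx=12: raw=0x2C007 flags P=1 W=1 U=1 S=0
  → PA=0x2C15C  (2 entries read)
#4 VA=0x1000ECE (r,user):
  [0] read 0x1A idx=8: raw=0x7006 flags P=0 W=1 U=1 S=0
  ✗ PAGE_NOT_PRESENT  [1 reads]
#5 VA=0x60E675 (w,user):
  [0] read 0x1A idx=3: raw=0x30007 flags P=1 W=1 U=1 S=0
  [1] read 0x30 idx=14: raw=0x32007 flags P=1 W=1 U=1 S=0
  → PA=0x32675  (2 entries read)

Entries read for #4: 1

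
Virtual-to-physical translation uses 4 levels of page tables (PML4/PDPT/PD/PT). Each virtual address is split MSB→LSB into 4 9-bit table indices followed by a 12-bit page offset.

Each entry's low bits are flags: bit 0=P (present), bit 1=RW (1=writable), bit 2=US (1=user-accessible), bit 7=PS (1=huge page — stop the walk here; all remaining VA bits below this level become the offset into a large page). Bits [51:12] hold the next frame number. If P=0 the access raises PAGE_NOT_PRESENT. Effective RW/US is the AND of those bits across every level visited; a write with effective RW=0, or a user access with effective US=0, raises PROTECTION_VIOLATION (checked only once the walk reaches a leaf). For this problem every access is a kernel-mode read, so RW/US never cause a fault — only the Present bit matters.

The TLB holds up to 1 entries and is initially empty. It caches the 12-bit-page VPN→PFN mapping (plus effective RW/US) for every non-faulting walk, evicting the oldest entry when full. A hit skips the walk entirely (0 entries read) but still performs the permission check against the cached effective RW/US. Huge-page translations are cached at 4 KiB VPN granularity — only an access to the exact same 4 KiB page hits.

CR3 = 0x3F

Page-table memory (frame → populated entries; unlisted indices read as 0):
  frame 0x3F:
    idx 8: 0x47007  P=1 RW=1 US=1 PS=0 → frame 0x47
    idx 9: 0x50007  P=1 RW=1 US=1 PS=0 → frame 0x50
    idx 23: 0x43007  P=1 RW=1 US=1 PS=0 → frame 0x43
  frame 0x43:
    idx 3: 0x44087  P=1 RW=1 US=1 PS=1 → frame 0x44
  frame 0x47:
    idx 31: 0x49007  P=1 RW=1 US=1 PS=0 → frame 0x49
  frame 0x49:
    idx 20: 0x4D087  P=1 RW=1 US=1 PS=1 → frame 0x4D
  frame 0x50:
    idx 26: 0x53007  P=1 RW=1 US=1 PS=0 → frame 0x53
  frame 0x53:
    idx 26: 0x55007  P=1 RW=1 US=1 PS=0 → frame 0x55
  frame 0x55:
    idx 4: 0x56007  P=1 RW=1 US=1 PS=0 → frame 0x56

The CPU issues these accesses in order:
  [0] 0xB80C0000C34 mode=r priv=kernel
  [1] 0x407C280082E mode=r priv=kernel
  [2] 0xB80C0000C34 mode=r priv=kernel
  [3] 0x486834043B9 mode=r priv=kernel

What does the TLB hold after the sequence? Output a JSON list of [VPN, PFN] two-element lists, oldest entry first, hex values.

Walk each access:
#0 VA=0xB80C0000C34 (r,kernel):
  [0] read 0x3F idx=23: raw=0x43007 flags P=1 W=1 U=1 S=0
  [1] read 0x43 idx=3: raw=0x44087 flags P=1 W=1 U=1 S=1
  ⇒ phys 0x44C34 (huge @L1)  [2 reads]
#1 VA=0x407C280082E (r,kernel):
  [0] read 0x3F idx=8: raw=0x47007 flags P=1 W=1 U=1 S=0
  [1] read 0x47 idx=31: raw=0x49007 flags P=1 W=1 U=1 S=0
  [2] read 0x49 idx=20: raw=0x4D087 flags P=1 W=1 U=1 S=1
  ⇒ phys 0x4D82E (huge @L2)  [3 reads]
#2 VA=0xB80C0000C34 (r,kernel):
  [0] read 0x3F idx=23: raw=0x43007 flags P=1 W=1 U=1 S=0
  [1] read 0x43 idx=3: raw=0x44087 flags P=1 W=1 U=1 S=1
  ⇒ phys 0x44C34 (huge @L1)  [2 reads]
#3 VA=0x486834043B9 (r,kernel):
  [0] read 0x3F idx=9: raw=0x50007 flags P=1 W=1 U=1 S=0
  [1] read 0x50 idx=26: raw=0x53007 flags P=1 W=1 U=1 S=0
  [2] read 0x53 idx=26: raw=0x55007 flags P=1 W=1 U=1 S=0
  [3] read 0x55 idx=4: raw=0x56007 flags P=1 W=1 U=1 S=0
  ⇒ phys 0x563B9  [4 reads]

TLB: [["0x48683404", "0x56"]]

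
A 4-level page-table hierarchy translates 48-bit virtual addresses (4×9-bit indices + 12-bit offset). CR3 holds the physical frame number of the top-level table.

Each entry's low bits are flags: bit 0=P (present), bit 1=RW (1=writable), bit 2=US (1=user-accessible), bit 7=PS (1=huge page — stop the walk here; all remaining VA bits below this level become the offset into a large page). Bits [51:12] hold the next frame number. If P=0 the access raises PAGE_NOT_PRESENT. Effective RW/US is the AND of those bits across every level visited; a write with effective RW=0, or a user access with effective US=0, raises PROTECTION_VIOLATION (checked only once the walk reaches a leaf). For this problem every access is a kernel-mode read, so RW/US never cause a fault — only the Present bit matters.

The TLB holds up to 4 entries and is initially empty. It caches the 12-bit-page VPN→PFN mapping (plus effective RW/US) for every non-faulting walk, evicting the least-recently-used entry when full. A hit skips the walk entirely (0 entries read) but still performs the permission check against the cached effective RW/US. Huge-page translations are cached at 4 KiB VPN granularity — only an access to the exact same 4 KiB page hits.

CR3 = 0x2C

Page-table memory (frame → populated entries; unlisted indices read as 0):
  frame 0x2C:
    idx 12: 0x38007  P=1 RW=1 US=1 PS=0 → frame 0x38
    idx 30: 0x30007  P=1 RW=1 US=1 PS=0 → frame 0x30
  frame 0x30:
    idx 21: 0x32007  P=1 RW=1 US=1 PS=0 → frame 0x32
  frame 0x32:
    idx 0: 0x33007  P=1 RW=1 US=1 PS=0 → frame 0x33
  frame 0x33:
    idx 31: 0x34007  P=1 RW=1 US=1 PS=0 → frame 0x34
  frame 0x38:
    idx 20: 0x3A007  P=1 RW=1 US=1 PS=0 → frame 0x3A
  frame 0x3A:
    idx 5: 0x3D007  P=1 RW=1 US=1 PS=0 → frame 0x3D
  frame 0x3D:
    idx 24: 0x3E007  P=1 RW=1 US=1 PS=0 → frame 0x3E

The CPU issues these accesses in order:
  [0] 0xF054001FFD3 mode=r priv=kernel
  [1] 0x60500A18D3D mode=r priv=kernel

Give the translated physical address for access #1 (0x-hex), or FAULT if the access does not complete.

Per-access translation:
#0 VA=0xF054001FFD3 (r,kernel):
  L0: frame=0x2C idx=30 entry=0x30007 [P=1 RW=1 US=1 PS=0]
  L1: frame=0x30 idx=21 entry=0x32007 [P=1 RW=1 US=1 PS=0]
  L2: frame=0x32 idx=0 entry=0x33007 [P=1 RW=1 US=1 PS=0]
  L3: frame=0x33 idx=31 entry=0x34007 [P=1 RW=1 US=1 PS=0]
  → PA=0x34FD3  (4 entries read)
#1 VA=0x60500A18D3D (r,kernel):
  L0: frame=0x2C idx=12 entry=0x38007 [P=1 RW=1 US=1 PS=0]
  L1: frame=0x38 idx=20 entry=0x3A007 [P=1 RW=1 US=1 PS=0]
  L2: frame=0x3A idx=5 entry=0x3D007 [P=1 RW=1 US=1 PS=0]
  L3: frame=0x3D idx=24 entry=0x3E007 [P=1 RW=1 US=1 PS=0]
  → PA=0x3ED3D  (4 entries read)

Access #1 PA: 0x3ED3D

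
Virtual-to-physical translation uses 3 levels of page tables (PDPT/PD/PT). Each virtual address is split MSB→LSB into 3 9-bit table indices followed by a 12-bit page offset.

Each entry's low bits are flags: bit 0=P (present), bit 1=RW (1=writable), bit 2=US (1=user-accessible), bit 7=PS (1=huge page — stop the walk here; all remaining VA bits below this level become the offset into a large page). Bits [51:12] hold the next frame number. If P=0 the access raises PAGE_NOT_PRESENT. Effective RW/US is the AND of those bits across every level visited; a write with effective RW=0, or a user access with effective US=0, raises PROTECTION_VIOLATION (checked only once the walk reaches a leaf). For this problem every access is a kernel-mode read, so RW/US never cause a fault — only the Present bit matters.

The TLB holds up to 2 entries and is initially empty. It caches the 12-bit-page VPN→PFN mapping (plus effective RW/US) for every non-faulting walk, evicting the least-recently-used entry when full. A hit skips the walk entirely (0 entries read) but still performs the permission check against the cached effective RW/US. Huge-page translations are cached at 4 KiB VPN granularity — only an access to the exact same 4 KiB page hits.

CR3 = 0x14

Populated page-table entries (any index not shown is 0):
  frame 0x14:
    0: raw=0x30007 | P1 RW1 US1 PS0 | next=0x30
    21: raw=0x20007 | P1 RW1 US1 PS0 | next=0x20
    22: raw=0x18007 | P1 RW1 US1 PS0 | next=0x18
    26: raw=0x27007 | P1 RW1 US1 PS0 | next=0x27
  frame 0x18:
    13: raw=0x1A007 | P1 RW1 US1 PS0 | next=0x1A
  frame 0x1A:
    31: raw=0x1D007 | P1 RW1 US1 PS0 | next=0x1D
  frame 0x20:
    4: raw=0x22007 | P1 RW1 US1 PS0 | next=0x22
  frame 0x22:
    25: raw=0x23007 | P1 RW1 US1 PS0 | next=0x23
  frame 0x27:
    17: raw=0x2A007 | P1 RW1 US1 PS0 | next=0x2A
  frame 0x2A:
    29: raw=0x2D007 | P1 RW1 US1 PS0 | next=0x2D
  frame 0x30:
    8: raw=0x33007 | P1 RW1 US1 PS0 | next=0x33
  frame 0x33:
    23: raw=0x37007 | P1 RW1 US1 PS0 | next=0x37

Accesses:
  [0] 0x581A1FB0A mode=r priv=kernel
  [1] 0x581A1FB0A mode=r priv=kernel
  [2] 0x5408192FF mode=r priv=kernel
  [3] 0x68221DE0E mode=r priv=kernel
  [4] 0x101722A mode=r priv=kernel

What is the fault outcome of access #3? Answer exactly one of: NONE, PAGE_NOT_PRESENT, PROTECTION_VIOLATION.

Per-access translation:
#0 VA=0x581A1FB0A (r,kernel):
  [0] read 0x14 idx=22: raw=0x18007 flags P=1 W=1 U=1 S=0
  [1] read 0x18 idx=13: raw=0x1A007 flags P=1 W=1 U=1 S=0
  [2] read 0x1A idx=31: raw=0x1D007 flags P=1 W=1 U=1 S=0
  ⇒ phys 0x1DB0A  [3 reads]
#1 VA=0x581A1FB0A (r,kernel):
  TLB hit vpn=0x581A1F → PA=0x1DB0A
#2 VA=0x5408192FF (r,kernel):
  [0] read 0x14 idx=21: raw=0x20007 flags P=1 W=1 U=1 S=0
  [1] read 0x20 idx=4: raw=0x22007 flags P=1 W=1 U=1 S=0
  [2] read 0x22 idx=25: raw=0x23007 flags P=1 W=1 U=1 S=0
  ⇒ phys 0x232FF  [3 reads]
#3 VA=0x68221DE0E (r,kernel):
  [0] read 0x14 idx=26: raw=0x27007 flags P=1 W=1 U=1 S=0
  [1] read 0x27 idx=17: raw=0x2A007 flags P=1 W=1 U=1 S=0
  [2] read 0x2A idx=29: raw=0x2D007 flags P=1 W=1 U=1 S=0
  ⇒ phys 0x2DE0E  [3 reads]
#4 VA=0x101722A (r,kernel):
  [0] read 0x14 idx=0: raw=0x30007 flags P=1 W=1 U=1 S=0
  [1] read 0x30 idx=8: raw=0x33007 flags P=1 W=1 U=1 S=0
  [2] read 0x33 idx=23: raw=0x37007 flags P=1 W=1 U=1 S=0
  ⇒ phys 0x3722A  [3 reads]

Access #3 fault: NONE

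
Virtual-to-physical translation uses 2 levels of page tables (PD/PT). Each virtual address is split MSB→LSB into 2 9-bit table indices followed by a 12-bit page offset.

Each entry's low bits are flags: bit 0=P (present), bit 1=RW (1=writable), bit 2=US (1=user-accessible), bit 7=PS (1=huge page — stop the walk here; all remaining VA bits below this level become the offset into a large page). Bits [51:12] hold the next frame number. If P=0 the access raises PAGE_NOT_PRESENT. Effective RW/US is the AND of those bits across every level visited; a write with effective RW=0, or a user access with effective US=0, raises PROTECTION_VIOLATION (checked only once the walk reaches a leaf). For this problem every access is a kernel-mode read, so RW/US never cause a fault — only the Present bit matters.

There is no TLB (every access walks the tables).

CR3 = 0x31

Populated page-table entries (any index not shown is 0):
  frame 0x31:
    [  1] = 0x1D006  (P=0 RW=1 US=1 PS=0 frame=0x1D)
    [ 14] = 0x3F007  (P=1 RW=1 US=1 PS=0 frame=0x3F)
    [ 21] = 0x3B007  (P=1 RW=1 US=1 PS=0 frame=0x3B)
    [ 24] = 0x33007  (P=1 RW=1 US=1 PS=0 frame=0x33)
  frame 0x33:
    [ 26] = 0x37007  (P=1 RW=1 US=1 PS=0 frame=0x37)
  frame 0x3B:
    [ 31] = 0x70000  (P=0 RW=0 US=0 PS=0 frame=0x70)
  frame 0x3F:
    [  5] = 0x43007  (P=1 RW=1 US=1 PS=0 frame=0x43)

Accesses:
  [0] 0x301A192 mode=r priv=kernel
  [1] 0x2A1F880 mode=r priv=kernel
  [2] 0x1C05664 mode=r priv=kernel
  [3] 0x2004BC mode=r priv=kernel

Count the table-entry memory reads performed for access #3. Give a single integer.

Per-access translation:
#0 VA=0x301A192 (r,kernel):
  [0] read 0x31 idx=24: raw=0x33007 flags P=1 W=1 U=1 S=0
  [1] read 0x33 idx=26: raw=0x37007 flags P=1 W=1 U=1 S=0
  → PA=0x37192  (2 entries read)
#1 VA=0x2A1F880 (r,kernel):
  [0] read 0x31 idx=21: raw=0x3B007 flags P=1 W=1 U=1 S=0
  [1] read 0x3B idx=31: raw=0x70000 flags P=0 W=0 U=0 S=0
  ✗ PAGE_NOT_PRESENT  [2 reads]
#2 VA=0x1C05664 (r,kernel):
  [0] read 0x31 idx=14: raw=0x3F007 flags P=1 W=1 U=1 S=0
  [1] read 0x3F idx=5: raw=0x43007 flags P=1 W=1 U=1 S=0
  → PA=0x43664  (2 entries read)
#3 VA=0x2004BC (r,kernel):
  [0] read 0x31 idx=1: raw=0x1D006 flags P=0 W=1 U=1 S=0
  ✗ PAGE_NOT_PRESENT  [1 reads]

Entries read for #3: 1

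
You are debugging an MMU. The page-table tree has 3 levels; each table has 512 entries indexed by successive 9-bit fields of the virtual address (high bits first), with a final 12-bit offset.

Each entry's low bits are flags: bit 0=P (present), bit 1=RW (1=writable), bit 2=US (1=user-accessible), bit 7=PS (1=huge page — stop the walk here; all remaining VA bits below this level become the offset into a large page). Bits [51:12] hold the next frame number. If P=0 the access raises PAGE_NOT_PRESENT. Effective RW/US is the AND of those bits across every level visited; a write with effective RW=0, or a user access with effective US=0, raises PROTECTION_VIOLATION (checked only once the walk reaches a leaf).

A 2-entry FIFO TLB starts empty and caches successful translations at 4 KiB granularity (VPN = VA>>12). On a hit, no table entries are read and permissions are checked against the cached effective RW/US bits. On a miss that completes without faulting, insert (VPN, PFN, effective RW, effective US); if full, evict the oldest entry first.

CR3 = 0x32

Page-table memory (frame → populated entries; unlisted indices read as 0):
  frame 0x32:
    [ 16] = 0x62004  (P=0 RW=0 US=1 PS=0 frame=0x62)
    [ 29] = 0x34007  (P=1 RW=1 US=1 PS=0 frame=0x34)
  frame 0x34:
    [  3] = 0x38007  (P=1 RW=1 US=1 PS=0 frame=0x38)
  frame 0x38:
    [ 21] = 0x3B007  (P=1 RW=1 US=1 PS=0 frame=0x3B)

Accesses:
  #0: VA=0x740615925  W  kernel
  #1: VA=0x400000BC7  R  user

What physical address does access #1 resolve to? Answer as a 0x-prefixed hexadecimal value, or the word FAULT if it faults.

Per-access translation:
#0 VA=0x740615925 (w,kernel):
  L0: frame=0x32 idx=29 entry=0x34007 [P=1 RW=1 US=1 PS=0]
  L1: frame=0x34 idx=3 entry=0x38007 [P=1 RW=1 US=1 PS=0]
  L2: frame=0x38 idx=21 entry=0x3B007 [P=1 RW=1 US=1 PS=0]
  → PA=0x3B925  (3 entries read)
#1 VA=0x400000BC7 (r,user):
  L0: frame=0x32 idx=16 entry=0x62004 [P=0 RW=0 US=1 PS=0]
  → PAGE_NOT_PRESENT  (1 entries read)

Access #1 PA: FAULT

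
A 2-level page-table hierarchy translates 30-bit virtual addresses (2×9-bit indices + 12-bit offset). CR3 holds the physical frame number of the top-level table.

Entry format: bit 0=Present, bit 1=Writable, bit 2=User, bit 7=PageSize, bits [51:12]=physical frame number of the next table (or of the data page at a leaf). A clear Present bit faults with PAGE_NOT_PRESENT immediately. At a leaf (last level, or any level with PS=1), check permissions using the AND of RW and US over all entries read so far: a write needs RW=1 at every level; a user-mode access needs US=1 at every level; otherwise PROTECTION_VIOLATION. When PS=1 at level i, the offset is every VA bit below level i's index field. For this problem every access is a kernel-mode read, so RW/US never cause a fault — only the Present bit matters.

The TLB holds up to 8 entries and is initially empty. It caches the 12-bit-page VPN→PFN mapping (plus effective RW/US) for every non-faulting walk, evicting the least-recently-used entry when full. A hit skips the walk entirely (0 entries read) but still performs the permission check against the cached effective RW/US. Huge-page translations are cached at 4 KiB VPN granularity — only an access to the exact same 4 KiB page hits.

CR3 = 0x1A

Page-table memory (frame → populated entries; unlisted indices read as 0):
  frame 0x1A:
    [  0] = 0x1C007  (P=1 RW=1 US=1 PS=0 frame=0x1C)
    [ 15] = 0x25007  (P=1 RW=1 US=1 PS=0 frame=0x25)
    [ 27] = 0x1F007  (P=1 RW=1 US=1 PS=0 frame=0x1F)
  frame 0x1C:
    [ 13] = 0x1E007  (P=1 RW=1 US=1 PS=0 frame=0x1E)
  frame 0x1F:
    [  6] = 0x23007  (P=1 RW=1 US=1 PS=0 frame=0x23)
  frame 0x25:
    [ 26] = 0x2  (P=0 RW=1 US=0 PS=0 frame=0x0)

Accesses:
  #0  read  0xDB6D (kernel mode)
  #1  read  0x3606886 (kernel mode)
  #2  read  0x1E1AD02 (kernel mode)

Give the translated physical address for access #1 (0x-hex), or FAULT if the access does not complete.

Per-access translation:
#0 VA=0xDB6D (r,kernel):
  [0] read 0x1A idx=0: raw=0x1C007 flags P=1 W=1 U=1 S=0
  [1] read 0x1C idx=13: raw=0x1E007 flags P=1 W=1 U=1 S=0
  → PA=0x1EB6D  (2 entries read)
#1 VA=0x3606886 (r,kernel):
  [0] read 0x1A idx=27: raw=0x1F007 flags P=1 W=1 U=1 S=0
  [1] read 0x1F idx=6: raw=0x23007 flags P=1 W=1 U=1 S=0
  → PA=0x23886  (2 entries read)
#2 VA=0x1E1AD02 (r,kernel):
  [0] read 0x1A idx=15: raw=0x25007 flags P=1 W=1 U=1 S=0
  [1] read 0x25 idx=26: raw=0x2 flags P=0 W=1 U=0 S=0
  ✗ PAGE_NOT_PRESENT  [2 reads]

Access #1 PA: 0x23886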